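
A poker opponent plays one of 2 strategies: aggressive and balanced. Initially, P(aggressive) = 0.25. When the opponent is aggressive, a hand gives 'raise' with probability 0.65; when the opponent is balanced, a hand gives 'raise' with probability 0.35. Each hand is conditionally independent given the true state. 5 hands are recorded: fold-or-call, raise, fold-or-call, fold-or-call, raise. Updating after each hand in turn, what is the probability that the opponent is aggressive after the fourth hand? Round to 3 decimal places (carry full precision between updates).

After 'fold-or-call': P(aggressive) = 0.35·0.2500 / (0.35·0.2500 + 0.65·0.7500) ≈ 0.1522
After 'raise': P(aggressive) = 0.65·0.1522 / (0.65·0.1522 + 0.35·0.8478) ≈ 0.2500
After 'fold-or-call': P(aggressive) = 0.35·0.2500 / (0.35·0.2500 + 0.65·0.7500) ≈ 0.1522
After 'fold-or-call': P(aggressive) = 0.35·0.1522 / (0.35·0.1522 + 0.65·0.8478) ≈ 0.0881

0.088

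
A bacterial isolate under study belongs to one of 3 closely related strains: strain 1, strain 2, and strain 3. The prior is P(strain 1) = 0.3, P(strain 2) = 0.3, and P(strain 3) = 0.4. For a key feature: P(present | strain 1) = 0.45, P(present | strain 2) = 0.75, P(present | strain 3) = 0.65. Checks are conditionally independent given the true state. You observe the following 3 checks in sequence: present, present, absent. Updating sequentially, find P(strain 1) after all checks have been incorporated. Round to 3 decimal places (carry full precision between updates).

0.248

After 'present': normaliser = 0.45·0.3000 + 0.75·0.3000 + 0.65·0.4000; P(strain 1) ≈ 0.2177, P(strain 2) ≈ 0.3629, P(strain 3) ≈ 0.4194
After 'present': normaliser = 0.45·0.2177 + 0.75·0.3629 + 0.65·0.4194; P(strain 1) ≈ 0.1524, P(strain 2) ≈ 0.4235, P(strain 3) ≈ 0.4241
After 'absent': normaliser = 0.55·0.1524 + 0.25·0.4235 + 0.35·0.4241; P(strain 1) ≈ 0.2480, P(strain 2) ≈ 0.3131, P(strain 3) ≈ 0.4390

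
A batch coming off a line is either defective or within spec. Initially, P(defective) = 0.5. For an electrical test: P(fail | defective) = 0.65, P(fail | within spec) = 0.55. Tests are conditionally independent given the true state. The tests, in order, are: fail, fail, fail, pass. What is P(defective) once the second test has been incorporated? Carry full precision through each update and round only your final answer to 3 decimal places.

0.583

After 'fail': P(defective) = 0.65·0.5000 / (0.65·0.5000 + 0.55·0.5000) ≈ 0.5417
After 'fail': P(defective) = 0.65·0.5417 / (0.65·0.5417 + 0.55·0.4583) ≈ 0.5828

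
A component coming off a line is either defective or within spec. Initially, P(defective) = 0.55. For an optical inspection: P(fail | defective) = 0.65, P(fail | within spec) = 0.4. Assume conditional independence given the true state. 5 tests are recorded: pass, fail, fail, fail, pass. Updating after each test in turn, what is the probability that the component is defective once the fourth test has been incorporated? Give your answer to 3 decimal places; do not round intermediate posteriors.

0.754

Apply Bayes' rule sequentially, carrying P(defective) forward.
After 'pass': P(defective) = 0.35·0.5500 / (0.35·0.5500 + 0.6·0.4500) ≈ 0.4162
After 'fail': P(defective) = 0.65·0.4162 / (0.65·0.4162 + 0.4·0.5838) ≈ 0.5367
After 'fail': P(defective) = 0.65·0.5367 / (0.65·0.5367 + 0.4·0.4633) ≈ 0.6531
After 'fail': P(defective) = 0.65·0.6531 / (0.65·0.6531 + 0.4·0.3469) ≈ 0.7537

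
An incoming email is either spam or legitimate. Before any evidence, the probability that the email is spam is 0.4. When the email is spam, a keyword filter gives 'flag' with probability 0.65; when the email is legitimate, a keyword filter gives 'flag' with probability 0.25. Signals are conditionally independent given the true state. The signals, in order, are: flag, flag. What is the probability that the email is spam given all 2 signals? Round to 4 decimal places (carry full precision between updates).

After 'flag': P(spam) = 0.65·0.4000 / (0.65·0.4000 + 0.25·0.6000) ≈ 0.6341
After 'flag': P(spam) = 0.65·0.6341 / (0.65·0.6341 + 0.25·0.3659) ≈ 0.8184

0.8184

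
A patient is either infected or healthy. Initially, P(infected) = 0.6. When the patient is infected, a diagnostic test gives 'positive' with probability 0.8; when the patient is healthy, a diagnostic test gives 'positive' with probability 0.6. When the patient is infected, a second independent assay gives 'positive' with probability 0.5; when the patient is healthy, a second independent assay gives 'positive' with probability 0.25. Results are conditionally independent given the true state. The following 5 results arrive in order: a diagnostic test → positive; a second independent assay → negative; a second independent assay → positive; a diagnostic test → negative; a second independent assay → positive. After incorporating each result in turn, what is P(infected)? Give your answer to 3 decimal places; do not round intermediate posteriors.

0.727

Each posterior becomes the prior for the next update.
After a diagnostic test='positive': P(infected) = 0.8·0.6000 / (0.8·0.6000 + 0.6·0.4000) ≈ 0.6667
After a second independent assay='negative': P(infected) = 0.5·0.6667 / (0.5·0.6667 + 0.75·0.3333) ≈ 0.5714
After a second independent assay='positive': P(infected) = 0.5·0.5714 / (0.5·0.5714 + 0.25·0.4286) ≈ 0.7273
After a diagnostic test='negative': P(infected) = 0.2·0.7273 / (0.2·0.7273 + 0.4·0.2727) ≈ 0.5714
After a second independent assay='positive': P(infected) = 0.5·0.5714 / (0.5·0.5714 + 0.25·0.4286) ≈ 0.7273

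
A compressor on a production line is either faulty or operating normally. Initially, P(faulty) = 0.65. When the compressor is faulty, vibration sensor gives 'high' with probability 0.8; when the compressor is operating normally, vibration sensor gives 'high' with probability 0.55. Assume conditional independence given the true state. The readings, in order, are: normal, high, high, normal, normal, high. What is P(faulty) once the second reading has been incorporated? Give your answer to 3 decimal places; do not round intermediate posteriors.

After 'normal': P(faulty) = 0.2·0.6500 / (0.2·0.6500 + 0.45·0.3500) ≈ 0.4522
After 'high': P(faulty) = 0.8·0.4522 / (0.8·0.4522 + 0.55·0.5478) ≈ 0.5456

0.546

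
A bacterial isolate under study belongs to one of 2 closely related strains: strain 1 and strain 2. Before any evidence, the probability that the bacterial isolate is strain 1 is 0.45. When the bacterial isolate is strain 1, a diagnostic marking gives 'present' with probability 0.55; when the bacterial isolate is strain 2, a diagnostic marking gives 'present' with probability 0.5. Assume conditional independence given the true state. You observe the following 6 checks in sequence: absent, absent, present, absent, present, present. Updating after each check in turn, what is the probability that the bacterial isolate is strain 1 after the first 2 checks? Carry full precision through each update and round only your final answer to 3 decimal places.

After 'absent': P(strain 1) = 0.45·0.4500 / (0.45·0.4500 + 0.5·0.5500) ≈ 0.4241
After 'absent': P(strain 1) = 0.45·0.4241 / (0.45·0.4241 + 0.5·0.5759) ≈ 0.3986

0.399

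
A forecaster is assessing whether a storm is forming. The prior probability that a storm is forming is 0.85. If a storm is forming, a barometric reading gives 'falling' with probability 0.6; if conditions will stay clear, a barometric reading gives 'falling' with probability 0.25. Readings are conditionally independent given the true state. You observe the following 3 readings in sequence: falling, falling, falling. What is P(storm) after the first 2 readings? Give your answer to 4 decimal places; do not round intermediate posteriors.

After 'falling': P(storm) = 0.6·0.8500 / (0.6·0.8500 + 0.25·0.1500) ≈ 0.9315
After 'falling': P(storm) = 0.6·0.9315 / (0.6·0.9315 + 0.25·0.0685) ≈ 0.9703

0.9703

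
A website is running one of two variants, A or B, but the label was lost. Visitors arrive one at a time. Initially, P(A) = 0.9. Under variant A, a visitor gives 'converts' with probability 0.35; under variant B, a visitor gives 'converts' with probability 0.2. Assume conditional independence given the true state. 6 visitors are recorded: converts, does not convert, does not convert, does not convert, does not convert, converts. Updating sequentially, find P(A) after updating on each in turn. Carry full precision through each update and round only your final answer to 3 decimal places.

Each posterior becomes the prior for the next update.
After 'converts': P(A) = 0.35·0.9000 / (0.35·0.9000 + 0.2·0.1000) ≈ 0.9403
After 'does not convert': P(A) = 0.65·0.9403 / (0.65·0.9403 + 0.8·0.0597) ≈ 0.9275
After 'does not convert': P(A) = 0.65·0.9275 / (0.65·0.9275 + 0.8·0.0725) ≈ 0.9123
After 'does not convert': P(A) = 0.65·0.9123 / (0.65·0.9123 + 0.8·0.0877) ≈ 0.8942
After 'does not convert': P(A) = 0.65·0.8942 / (0.65·0.8942 + 0.8·0.1058) ≈ 0.8728
After 'converts': P(A) = 0.35·0.8728 / (0.35·0.8728 + 0.2·0.1272) ≈ 0.9231

0.923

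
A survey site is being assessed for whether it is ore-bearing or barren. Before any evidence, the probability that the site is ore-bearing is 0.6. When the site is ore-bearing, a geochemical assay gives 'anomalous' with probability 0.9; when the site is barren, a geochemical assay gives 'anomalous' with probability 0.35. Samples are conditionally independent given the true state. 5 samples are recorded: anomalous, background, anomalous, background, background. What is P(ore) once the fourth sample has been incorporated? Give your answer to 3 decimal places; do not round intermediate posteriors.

0.190

After 'anomalous': P(ore) = 0.9·0.6000 / (0.9·0.6000 + 0.35·0.4000) ≈ 0.7941
After 'background': P(ore) = 0.1·0.7941 / (0.1·0.7941 + 0.65·0.2059) ≈ 0.3724
After 'anomalous': P(ore) = 0.9·0.3724 / (0.9·0.3724 + 0.35·0.6276) ≈ 0.6041
After 'background': P(ore) = 0.1·0.6041 / (0.1·0.6041 + 0.65·0.3959) ≈ 0.1901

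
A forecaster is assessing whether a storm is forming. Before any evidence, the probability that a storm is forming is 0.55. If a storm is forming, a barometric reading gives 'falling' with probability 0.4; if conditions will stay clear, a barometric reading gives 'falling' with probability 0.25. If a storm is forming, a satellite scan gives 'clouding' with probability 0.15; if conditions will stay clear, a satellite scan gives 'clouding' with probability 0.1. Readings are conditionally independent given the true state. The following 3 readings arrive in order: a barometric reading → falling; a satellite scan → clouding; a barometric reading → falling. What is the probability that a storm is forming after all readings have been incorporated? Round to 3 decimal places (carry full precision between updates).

Apply Bayes' rule sequentially, carrying P(storm) forward.
After a barometric reading='falling': P(storm) = 0.4·0.5500 / (0.4·0.5500 + 0.25·0.4500) ≈ 0.6617
After a satellite scan='clouding': P(storm) = 0.15·0.6617 / (0.15·0.6617 + 0.1·0.3383) ≈ 0.7458
After a barometric reading='falling': P(storm) = 0.4·0.7458 / (0.4·0.7458 + 0.25·0.2542) ≈ 0.8244

0.824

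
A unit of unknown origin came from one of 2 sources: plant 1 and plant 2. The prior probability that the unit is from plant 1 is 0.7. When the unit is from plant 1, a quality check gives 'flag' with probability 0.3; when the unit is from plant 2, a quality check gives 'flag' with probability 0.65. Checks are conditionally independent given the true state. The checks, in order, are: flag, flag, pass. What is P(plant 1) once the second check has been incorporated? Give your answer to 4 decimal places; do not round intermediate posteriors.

After 'flag': P(plant 1) = 0.3·0.7000 / (0.3·0.7000 + 0.65·0.3000) ≈ 0.5185
After 'flag': P(plant 1) = 0.3·0.5185 / (0.3·0.5185 + 0.65·0.4815) ≈ 0.3320

0.3320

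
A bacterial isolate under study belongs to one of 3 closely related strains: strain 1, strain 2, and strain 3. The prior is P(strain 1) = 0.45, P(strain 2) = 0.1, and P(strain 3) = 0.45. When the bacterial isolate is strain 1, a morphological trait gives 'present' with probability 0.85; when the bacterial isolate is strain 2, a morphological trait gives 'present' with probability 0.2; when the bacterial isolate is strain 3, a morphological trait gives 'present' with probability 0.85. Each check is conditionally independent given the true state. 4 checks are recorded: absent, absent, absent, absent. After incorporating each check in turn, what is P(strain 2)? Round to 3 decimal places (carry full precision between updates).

0.989

After 'absent': normaliser = 0.15·0.4500 + 0.8·0.1000 + 0.15·0.4500; P(strain 1) ≈ 0.3140, P(strain 2) ≈ 0.3721, P(strain 3) ≈ 0.3140
After 'absent': normaliser = 0.15·0.3140 + 0.8·0.3721 + 0.15·0.3140; P(strain 1) ≈ 0.1202, P(strain 2) ≈ 0.7596, P(strain 3) ≈ 0.1202
After 'absent': normaliser = 0.15·0.1202 + 0.8·0.7596 + 0.15·0.1202; P(strain 1) ≈ 0.0280, P(strain 2) ≈ 0.9440, P(strain 3) ≈ 0.0280
After 'absent': normaliser = 0.15·0.0280 + 0.8·0.9440 + 0.15·0.0280; P(strain 1) ≈ 0.0055, P(strain 2) ≈ 0.9890, P(strain 3) ≈ 0.0055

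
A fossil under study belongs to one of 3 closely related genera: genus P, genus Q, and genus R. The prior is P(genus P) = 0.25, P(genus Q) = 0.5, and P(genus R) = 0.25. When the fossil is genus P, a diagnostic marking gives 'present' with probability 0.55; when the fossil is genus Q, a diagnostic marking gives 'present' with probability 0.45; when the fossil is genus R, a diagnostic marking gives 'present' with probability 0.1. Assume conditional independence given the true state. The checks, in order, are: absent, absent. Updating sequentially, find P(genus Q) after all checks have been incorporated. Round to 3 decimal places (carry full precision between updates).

0.374

After 'absent': normaliser = 0.45·0.2500 + 0.55·0.5000 + 0.9·0.2500; P(genus P) ≈ 0.1837, P(genus Q) ≈ 0.4490, P(genus R) ≈ 0.3673
After 'absent': normaliser = 0.45·0.1837 + 0.55·0.4490 + 0.9·0.3673; P(genus P) ≈ 0.1252, P(genus Q) ≈ 0.3740, P(genus R) ≈ 0.5008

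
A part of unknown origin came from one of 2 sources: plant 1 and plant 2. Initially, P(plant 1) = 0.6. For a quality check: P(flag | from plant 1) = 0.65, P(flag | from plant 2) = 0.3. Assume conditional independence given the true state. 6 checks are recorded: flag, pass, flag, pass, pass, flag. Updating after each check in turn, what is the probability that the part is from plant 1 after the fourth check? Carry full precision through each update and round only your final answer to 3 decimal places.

After 'flag': P(plant 1) = 0.65·0.6000 / (0.65·0.6000 + 0.3·0.4000) ≈ 0.7647
After 'pass': P(plant 1) = 0.35·0.7647 / (0.35·0.7647 + 0.7·0.2353) ≈ 0.6190
After 'flag': P(plant 1) = 0.65·0.6190 / (0.65·0.6190 + 0.3·0.3810) ≈ 0.7788
After 'pass': P(plant 1) = 0.35·0.7788 / (0.35·0.7788 + 0.7·0.2212) ≈ 0.6377

0.638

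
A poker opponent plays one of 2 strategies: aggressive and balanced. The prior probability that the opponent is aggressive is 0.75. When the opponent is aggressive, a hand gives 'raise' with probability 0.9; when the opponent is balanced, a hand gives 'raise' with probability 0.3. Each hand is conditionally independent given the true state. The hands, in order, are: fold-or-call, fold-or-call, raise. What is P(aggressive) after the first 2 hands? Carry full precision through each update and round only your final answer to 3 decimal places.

After 'fold-or-call': P(aggressive) = 0.1·0.7500 / (0.1·0.7500 + 0.7·0.2500) ≈ 0.3000
After 'fold-or-call': P(aggressive) = 0.1·0.3000 / (0.1·0.3000 + 0.7·0.7000) ≈ 0.0577

0.058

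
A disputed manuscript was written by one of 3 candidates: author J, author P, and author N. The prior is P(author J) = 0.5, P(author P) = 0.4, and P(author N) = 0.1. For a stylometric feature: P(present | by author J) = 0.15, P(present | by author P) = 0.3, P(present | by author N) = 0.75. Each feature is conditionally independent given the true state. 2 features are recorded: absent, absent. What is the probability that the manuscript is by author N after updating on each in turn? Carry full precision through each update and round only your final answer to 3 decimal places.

After 'absent': normaliser = 0.85·0.5000 + 0.7·0.4000 + 0.25·0.1000; P(author J) ≈ 0.5822, P(author P) ≈ 0.3836, P(author N) ≈ 0.0342
After 'absent': normaliser = 0.85·0.5822 + 0.7·0.3836 + 0.25·0.0342; P(author J) ≈ 0.6411, P(author P) ≈ 0.3478, P(author N) ≈ 0.0111

0.011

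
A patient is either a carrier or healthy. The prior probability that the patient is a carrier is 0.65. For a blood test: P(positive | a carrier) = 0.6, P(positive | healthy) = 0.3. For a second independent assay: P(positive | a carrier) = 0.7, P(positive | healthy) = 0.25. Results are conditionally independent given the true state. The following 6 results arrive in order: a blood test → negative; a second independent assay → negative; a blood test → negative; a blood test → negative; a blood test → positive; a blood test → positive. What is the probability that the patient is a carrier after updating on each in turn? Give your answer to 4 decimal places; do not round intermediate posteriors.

Apply Bayes' rule sequentially, carrying P(carrier) forward.
After a blood test='negative': P(carrier) = 0.4·0.6500 / (0.4·0.6500 + 0.7·0.3500) ≈ 0.5149
After a second independent assay='negative': P(carrier) = 0.3·0.5149 / (0.3·0.5149 + 0.75·0.4851) ≈ 0.2980
After a blood test='negative': P(carrier) = 0.4·0.2980 / (0.4·0.2980 + 0.7·0.7020) ≈ 0.1952
After a blood test='negative': P(carrier) = 0.4·0.1952 / (0.4·0.1952 + 0.7·0.8048) ≈ 0.1217
After a blood test='positive': P(carrier) = 0.6·0.1217 / (0.6·0.1217 + 0.3·0.8783) ≈ 0.2170
After a blood test='positive': P(carrier) = 0.6·0.2170 / (0.6·0.2170 + 0.3·0.7830) ≈ 0.3567

0.3567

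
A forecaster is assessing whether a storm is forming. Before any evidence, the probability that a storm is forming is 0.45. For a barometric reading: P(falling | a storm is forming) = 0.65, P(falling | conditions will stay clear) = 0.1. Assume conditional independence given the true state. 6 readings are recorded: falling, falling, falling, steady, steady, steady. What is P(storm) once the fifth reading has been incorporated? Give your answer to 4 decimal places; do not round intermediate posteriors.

0.9714

After 'falling': P(storm) = 0.65·0.4500 / (0.65·0.4500 + 0.1·0.5500) ≈ 0.8417
After 'falling': P(storm) = 0.65·0.8417 / (0.65·0.8417 + 0.1·0.1583) ≈ 0.9719
After 'falling': P(storm) = 0.65·0.9719 / (0.65·0.9719 + 0.1·0.0281) ≈ 0.9956
After 'steady': P(storm) = 0.35·0.9956 / (0.35·0.9956 + 0.9·0.0044) ≈ 0.9887
After 'steady': P(storm) = 0.35·0.9887 / (0.35·0.9887 + 0.9·0.0113) ≈ 0.9714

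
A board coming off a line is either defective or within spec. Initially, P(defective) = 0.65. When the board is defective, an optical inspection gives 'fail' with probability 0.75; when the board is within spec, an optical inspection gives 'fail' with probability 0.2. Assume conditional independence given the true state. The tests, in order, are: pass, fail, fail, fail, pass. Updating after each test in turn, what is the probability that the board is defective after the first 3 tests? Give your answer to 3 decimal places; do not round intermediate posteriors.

0.891

After 'pass': P(defective) = 0.25·0.6500 / (0.25·0.6500 + 0.8·0.3500) ≈ 0.3672
After 'fail': P(defective) = 0.75·0.3672 / (0.75·0.3672 + 0.2·0.6328) ≈ 0.6852
After 'fail': P(defective) = 0.75·0.6852 / (0.75·0.6852 + 0.2·0.3148) ≈ 0.8908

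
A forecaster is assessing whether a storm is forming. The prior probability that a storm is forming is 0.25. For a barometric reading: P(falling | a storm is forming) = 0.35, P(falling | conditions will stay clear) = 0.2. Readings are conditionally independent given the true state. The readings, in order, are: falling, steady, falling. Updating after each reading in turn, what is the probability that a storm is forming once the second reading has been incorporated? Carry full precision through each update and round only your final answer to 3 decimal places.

After 'falling': P(storm) = 0.35·0.2500 / (0.35·0.2500 + 0.2·0.7500) ≈ 0.3684
After 'steady': P(storm) = 0.65·0.3684 / (0.65·0.3684 + 0.8·0.6316) ≈ 0.3216

0.322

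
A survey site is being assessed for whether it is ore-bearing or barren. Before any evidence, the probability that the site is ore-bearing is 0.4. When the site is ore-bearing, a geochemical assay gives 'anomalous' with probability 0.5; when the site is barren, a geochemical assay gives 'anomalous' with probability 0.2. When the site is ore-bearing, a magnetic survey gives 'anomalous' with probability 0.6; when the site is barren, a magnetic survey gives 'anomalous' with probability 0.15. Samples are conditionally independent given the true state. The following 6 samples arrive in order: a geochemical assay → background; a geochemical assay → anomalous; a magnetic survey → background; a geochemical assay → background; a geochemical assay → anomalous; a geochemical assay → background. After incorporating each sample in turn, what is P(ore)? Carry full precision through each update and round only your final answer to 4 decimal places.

0.3237

Each posterior becomes the prior for the next update.
After a geochemical assay='background': P(ore) = 0.5·0.4000 / (0.5·0.4000 + 0.8·0.6000) ≈ 0.2941
After a geochemical assay='anomalous': P(ore) = 0.5·0.2941 / (0.5·0.2941 + 0.2·0.7059) ≈ 0.5102
After a magnetic survey='background': P(ore) = 0.4·0.5102 / (0.4·0.5102 + 0.85·0.4898) ≈ 0.3289
After a geochemical assay='background': P(ore) = 0.5·0.3289 / (0.5·0.3289 + 0.8·0.6711) ≈ 0.2345
After a geochemical assay='anomalous': P(ore) = 0.5·0.2345 / (0.5·0.2345 + 0.2·0.7655) ≈ 0.4337
After a geochemical assay='background': P(ore) = 0.5·0.4337 / (0.5·0.4337 + 0.8·0.5663) ≈ 0.3237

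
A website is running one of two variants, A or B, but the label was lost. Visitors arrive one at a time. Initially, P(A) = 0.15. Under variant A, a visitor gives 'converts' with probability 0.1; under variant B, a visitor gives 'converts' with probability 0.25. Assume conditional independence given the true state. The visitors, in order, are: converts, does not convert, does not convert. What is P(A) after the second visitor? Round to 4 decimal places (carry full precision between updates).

Apply Bayes' rule sequentially, carrying P(A) forward.
After 'converts': P(A) = 0.1·0.1500 / (0.1·0.1500 + 0.25·0.8500) ≈ 0.0659
After 'does not convert': P(A) = 0.9·0.0659 / (0.9·0.0659 + 0.75·0.9341) ≈ 0.0781

0.0781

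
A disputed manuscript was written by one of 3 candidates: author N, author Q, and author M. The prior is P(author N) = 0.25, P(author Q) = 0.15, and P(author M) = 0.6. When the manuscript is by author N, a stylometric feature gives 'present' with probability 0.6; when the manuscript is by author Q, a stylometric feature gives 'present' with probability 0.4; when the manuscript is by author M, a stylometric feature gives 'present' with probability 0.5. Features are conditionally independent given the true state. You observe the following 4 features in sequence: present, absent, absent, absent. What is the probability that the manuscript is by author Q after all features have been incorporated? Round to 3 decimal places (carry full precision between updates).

After 'present': normaliser = 0.6·0.2500 + 0.4·0.1500 + 0.5·0.6000; P(author N) ≈ 0.2941, P(author Q) ≈ 0.1176, P(author M) ≈ 0.5882
After 'absent': normaliser = 0.4·0.2941 + 0.6·0.1176 + 0.5·0.5882; P(author N) ≈ 0.2439, P(author Q) ≈ 0.1463, P(author M) ≈ 0.6098
After 'absent': normaliser = 0.4·0.2439 + 0.6·0.1463 + 0.5·0.6098; P(author N) ≈ 0.1990, P(author Q) ≈ 0.1791, P(author M) ≈ 0.6219
After 'absent': normaliser = 0.4·0.1990 + 0.6·0.1791 + 0.5·0.6219; P(author N) ≈ 0.1598, P(author Q) ≈ 0.2158, P(author M) ≈ 0.6244

0.216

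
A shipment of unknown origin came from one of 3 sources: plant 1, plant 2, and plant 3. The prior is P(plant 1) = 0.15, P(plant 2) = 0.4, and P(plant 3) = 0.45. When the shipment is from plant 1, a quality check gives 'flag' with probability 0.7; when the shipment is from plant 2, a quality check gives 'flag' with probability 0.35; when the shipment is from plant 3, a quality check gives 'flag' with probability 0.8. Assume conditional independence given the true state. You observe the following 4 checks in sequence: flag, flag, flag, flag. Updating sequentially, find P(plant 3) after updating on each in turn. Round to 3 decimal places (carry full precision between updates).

Apply Bayes' rule sequentially, carrying P(plant 3) forward.
After 'flag': normaliser = 0.7·0.1500 + 0.35·0.4000 + 0.8·0.4500; P(plant 1) ≈ 0.1736, P(plant 2) ≈ 0.2314, P(plant 3) ≈ 0.5950
After 'flag': normaliser = 0.7·0.1736 + 0.35·0.2314 + 0.8·0.5950; P(plant 1) ≈ 0.1790, P(plant 2) ≈ 0.1194, P(plant 3) ≈ 0.7016
After 'flag': normaliser = 0.7·0.1790 + 0.35·0.1194 + 0.8·0.7016; P(plant 1) ≈ 0.1721, P(plant 2) ≈ 0.0574, P(plant 3) ≈ 0.7706
After 'flag': normaliser = 0.7·0.1721 + 0.35·0.0574 + 0.8·0.7706; P(plant 1) ≈ 0.1591, P(plant 2) ≈ 0.0265, P(plant 3) ≈ 0.8144

0.814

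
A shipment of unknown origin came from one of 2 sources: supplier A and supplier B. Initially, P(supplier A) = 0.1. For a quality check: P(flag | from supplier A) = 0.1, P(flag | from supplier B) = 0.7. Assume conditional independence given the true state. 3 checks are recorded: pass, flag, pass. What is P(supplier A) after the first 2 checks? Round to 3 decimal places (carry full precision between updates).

0.045

Each posterior becomes the prior for the next update.
After 'pass': P(supplier A) = 0.9·0.1000 / (0.9·0.1000 + 0.3·0.9000) ≈ 0.2500
After 'flag': P(supplier A) = 0.1·0.2500 / (0.1·0.2500 + 0.7·0.7500) ≈ 0.0455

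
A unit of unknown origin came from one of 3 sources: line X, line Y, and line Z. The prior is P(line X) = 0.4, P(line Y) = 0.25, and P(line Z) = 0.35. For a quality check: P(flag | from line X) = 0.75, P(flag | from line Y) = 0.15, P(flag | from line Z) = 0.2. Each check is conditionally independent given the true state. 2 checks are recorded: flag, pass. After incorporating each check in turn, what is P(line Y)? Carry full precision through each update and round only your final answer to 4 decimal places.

After 'flag': normaliser = 0.75·0.4000 + 0.15·0.2500 + 0.2·0.3500; P(line X) ≈ 0.7362, P(line Y) ≈ 0.0920, P(line Z) ≈ 0.1718
After 'pass': normaliser = 0.25·0.7362 + 0.85·0.0920 + 0.8·0.1718; P(line X) ≈ 0.4605, P(line Y) ≈ 0.1957, P(line Z) ≈ 0.3438

0.1957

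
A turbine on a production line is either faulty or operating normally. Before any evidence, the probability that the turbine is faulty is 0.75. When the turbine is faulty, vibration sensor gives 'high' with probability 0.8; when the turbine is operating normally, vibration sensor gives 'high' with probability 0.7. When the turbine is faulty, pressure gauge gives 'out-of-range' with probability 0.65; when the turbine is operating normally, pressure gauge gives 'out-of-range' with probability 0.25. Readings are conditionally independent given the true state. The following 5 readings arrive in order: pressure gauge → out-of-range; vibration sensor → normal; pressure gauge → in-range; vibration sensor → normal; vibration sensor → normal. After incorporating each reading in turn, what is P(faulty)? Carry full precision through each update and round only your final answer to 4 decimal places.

0.5189

After pressure gauge='out-of-range': P(faulty) = 0.65·0.7500 / (0.65·0.7500 + 0.25·0.2500) ≈ 0.8864
After vibration sensor='normal': P(faulty) = 0.2·0.8864 / (0.2·0.8864 + 0.3·0.1136) ≈ 0.8387
After pressure gauge='in-range': P(faulty) = 0.35·0.8387 / (0.35·0.8387 + 0.75·0.1613) ≈ 0.7082
After vibration sensor='normal': P(faulty) = 0.2·0.7082 / (0.2·0.7082 + 0.3·0.2918) ≈ 0.6180
After vibration sensor='normal': P(faulty) = 0.2·0.6180 / (0.2·0.6180 + 0.3·0.3820) ≈ 0.5189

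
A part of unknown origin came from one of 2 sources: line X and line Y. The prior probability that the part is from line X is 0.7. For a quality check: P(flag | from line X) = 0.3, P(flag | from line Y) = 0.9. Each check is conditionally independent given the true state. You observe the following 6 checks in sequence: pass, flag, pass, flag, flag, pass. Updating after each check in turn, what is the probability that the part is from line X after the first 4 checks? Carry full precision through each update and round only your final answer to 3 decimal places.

0.927

After 'pass': P(line X) = 0.7·0.7000 / (0.7·0.7000 + 0.1·0.3000) ≈ 0.9423
After 'flag': P(line X) = 0.3·0.9423 / (0.3·0.9423 + 0.9·0.0577) ≈ 0.8448
After 'pass': P(line X) = 0.7·0.8448 / (0.7·0.8448 + 0.1·0.1552) ≈ 0.9744
After 'flag': P(line X) = 0.3·0.9744 / (0.3·0.9744 + 0.9·0.0256) ≈ 0.9270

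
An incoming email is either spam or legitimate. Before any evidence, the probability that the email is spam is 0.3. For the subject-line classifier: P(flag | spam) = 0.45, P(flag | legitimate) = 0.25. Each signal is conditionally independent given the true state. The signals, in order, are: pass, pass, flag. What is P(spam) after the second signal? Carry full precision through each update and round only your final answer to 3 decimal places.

0.187

Each posterior becomes the prior for the next update.
After 'pass': P(spam) = 0.55·0.3000 / (0.55·0.3000 + 0.75·0.7000) ≈ 0.2391
After 'pass': P(spam) = 0.55·0.2391 / (0.55·0.2391 + 0.75·0.7609) ≈ 0.1873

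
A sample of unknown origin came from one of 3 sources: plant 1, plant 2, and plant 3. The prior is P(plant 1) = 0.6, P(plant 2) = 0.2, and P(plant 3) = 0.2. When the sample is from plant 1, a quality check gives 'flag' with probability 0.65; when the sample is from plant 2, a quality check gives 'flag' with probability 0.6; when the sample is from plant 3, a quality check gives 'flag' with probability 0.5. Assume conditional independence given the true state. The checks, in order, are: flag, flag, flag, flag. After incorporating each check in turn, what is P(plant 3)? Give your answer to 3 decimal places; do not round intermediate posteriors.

0.086

Apply Bayes' rule sequentially, carrying P(plant 3) forward.
After 'flag': normaliser = 0.65·0.6000 + 0.6·0.2000 + 0.5·0.2000; P(plant 1) ≈ 0.6393, P(plant 2) ≈ 0.1967, P(plant 3) ≈ 0.1639
After 'flag': normaliser = 0.65·0.6393 + 0.6·0.1967 + 0.5·0.1639; P(plant 1) ≈ 0.6751, P(plant 2) ≈ 0.1917, P(plant 3) ≈ 0.1332
After 'flag': normaliser = 0.65·0.6751 + 0.6·0.1917 + 0.5·0.1332; P(plant 1) ≈ 0.7073, P(plant 2) ≈ 0.1854, P(plant 3) ≈ 0.1073
After 'flag': normaliser = 0.65·0.7073 + 0.6·0.1854 + 0.5·0.1073; P(plant 1) ≈ 0.7360, P(plant 2) ≈ 0.1781, P(plant 3) ≈ 0.0859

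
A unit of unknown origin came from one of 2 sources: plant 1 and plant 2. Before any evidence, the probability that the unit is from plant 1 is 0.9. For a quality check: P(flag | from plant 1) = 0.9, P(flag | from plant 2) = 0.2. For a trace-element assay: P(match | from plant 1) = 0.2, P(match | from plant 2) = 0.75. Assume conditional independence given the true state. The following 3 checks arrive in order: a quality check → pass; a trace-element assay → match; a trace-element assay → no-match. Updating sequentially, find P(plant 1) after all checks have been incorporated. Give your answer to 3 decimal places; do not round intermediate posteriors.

Each posterior becomes the prior for the next update.
After a quality check='pass': P(plant 1) = 0.1·0.9000 / (0.1·0.9000 + 0.8·0.1000) ≈ 0.5294
After a trace-element assay='match': P(plant 1) = 0.2·0.5294 / (0.2·0.5294 + 0.75·0.4706) ≈ 0.2308
After a trace-element assay='no-match': P(plant 1) = 0.8·0.2308 / (0.8·0.2308 + 0.25·0.7692) ≈ 0.4898

0.490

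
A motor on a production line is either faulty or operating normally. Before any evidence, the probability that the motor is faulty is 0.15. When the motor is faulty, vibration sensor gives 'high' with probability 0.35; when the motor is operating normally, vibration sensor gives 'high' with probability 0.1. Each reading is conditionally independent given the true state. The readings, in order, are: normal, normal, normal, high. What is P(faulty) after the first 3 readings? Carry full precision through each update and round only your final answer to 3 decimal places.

After 'normal': P(faulty) = 0.65·0.1500 / (0.65·0.1500 + 0.9·0.8500) ≈ 0.1130
After 'normal': P(faulty) = 0.65·0.1130 / (0.65·0.1130 + 0.9·0.8870) ≈ 0.0843
After 'normal': P(faulty) = 0.65·0.0843 / (0.65·0.0843 + 0.9·0.9157) ≈ 0.0623

0.062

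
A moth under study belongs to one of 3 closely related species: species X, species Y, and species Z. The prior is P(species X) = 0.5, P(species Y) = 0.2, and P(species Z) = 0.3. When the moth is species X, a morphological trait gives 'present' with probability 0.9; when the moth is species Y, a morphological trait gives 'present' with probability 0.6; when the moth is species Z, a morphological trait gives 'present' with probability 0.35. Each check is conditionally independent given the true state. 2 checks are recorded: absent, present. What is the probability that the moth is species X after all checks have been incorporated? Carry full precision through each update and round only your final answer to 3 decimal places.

0.279

Apply Bayes' rule sequentially, carrying P(species X) forward.
After 'absent': normaliser = 0.1·0.5000 + 0.4·0.2000 + 0.65·0.3000; P(species X) ≈ 0.1538, P(species Y) ≈ 0.2462, P(species Z) ≈ 0.6000
After 'present': normaliser = 0.9·0.1538 + 0.6·0.2462 + 0.35·0.6000; P(species X) ≈ 0.2791, P(species Y) ≈ 0.2977, P(species Z) ≈ 0.4233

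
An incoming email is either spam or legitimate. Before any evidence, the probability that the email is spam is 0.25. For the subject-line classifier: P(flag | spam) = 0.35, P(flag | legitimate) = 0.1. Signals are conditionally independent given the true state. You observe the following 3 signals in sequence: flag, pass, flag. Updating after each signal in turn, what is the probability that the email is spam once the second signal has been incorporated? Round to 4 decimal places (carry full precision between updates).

0.4573

After 'flag': P(spam) = 0.35·0.2500 / (0.35·0.2500 + 0.1·0.7500) ≈ 0.5385
After 'pass': P(spam) = 0.65·0.5385 / (0.65·0.5385 + 0.9·0.4615) ≈ 0.4573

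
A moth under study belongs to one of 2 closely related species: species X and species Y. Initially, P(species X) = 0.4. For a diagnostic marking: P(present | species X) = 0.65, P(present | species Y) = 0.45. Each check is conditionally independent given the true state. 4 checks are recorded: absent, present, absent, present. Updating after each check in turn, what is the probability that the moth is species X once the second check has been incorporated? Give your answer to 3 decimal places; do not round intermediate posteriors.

0.380

Each posterior becomes the prior for the next update.
After 'absent': P(species X) = 0.35·0.4000 / (0.35·0.4000 + 0.55·0.6000) ≈ 0.2979
After 'present': P(species X) = 0.65·0.2979 / (0.65·0.2979 + 0.45·0.7021) ≈ 0.3800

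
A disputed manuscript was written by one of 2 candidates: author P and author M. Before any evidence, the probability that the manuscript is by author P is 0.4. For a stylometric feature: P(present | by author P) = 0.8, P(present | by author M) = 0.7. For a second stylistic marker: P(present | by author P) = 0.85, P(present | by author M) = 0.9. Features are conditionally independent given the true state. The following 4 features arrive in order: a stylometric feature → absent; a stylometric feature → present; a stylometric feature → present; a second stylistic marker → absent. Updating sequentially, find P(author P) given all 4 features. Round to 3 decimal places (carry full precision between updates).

After a stylometric feature='absent': P(author P) = 0.2·0.4000 / (0.2·0.4000 + 0.3·0.6000) ≈ 0.3077
After a stylometric feature='present': P(author P) = 0.8·0.3077 / (0.8·0.3077 + 0.7·0.6923) ≈ 0.3368
After a stylometric feature='present': P(author P) = 0.8·0.3368 / (0.8·0.3368 + 0.7·0.6632) ≈ 0.3673
After a second stylistic marker='absent': P(author P) = 0.15·0.3673 / (0.15·0.3673 + 0.1·0.6327) ≈ 0.4655

0.465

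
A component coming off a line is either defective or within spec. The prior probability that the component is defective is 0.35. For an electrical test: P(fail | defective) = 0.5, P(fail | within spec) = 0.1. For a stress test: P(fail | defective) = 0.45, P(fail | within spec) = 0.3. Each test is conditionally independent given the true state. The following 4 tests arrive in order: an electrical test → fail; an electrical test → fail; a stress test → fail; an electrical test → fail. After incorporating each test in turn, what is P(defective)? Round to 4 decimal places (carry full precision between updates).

0.9902

After an electrical test='fail': P(defective) = 0.5·0.3500 / (0.5·0.3500 + 0.1·0.6500) ≈ 0.7292
After an electrical test='fail': P(defective) = 0.5·0.7292 / (0.5·0.7292 + 0.1·0.2708) ≈ 0.9309
After a stress test='fail': P(defective) = 0.45·0.9309 / (0.45·0.9309 + 0.3·0.0691) ≈ 0.9528
After an electrical test='fail': P(defective) = 0.5·0.9528 / (0.5·0.9528 + 0.1·0.0472) ≈ 0.9902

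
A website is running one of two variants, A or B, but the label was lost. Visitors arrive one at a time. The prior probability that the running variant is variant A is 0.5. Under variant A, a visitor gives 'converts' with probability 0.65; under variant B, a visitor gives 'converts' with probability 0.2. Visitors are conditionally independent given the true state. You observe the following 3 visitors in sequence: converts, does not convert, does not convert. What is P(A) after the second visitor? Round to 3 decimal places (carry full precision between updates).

0.587

After 'converts': P(A) = 0.65·0.5000 / (0.65·0.5000 + 0.2·0.5000) ≈ 0.7647
After 'does not convert': P(A) = 0.35·0.7647 / (0.35·0.7647 + 0.8·0.2353) ≈ 0.5871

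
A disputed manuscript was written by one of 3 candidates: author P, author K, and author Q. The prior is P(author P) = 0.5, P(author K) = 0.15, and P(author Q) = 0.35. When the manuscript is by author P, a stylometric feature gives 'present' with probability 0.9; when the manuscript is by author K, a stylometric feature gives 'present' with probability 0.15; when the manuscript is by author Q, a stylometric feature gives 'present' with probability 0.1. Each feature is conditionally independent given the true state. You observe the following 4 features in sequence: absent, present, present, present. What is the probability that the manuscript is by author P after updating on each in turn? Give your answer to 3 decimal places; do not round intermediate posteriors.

0.980

After 'absent': normaliser = 0.1·0.5000 + 0.85·0.1500 + 0.9·0.3500; P(author P) ≈ 0.1015, P(author K) ≈ 0.2589, P(author Q) ≈ 0.6396
After 'present': normaliser = 0.9·0.1015 + 0.15·0.2589 + 0.1·0.6396; P(author P) ≈ 0.4706, P(author K) ≈ 0.2000, P(author Q) ≈ 0.3294
After 'present': normaliser = 0.9·0.4706 + 0.15·0.2000 + 0.1·0.3294; P(author P) ≈ 0.8706, P(author K) ≈ 0.0617, P(author Q) ≈ 0.0677
After 'present': normaliser = 0.9·0.8706 + 0.15·0.0617 + 0.1·0.0677; P(author P) ≈ 0.9800, P(author K) ≈ 0.0116, P(author Q) ≈ 0.0085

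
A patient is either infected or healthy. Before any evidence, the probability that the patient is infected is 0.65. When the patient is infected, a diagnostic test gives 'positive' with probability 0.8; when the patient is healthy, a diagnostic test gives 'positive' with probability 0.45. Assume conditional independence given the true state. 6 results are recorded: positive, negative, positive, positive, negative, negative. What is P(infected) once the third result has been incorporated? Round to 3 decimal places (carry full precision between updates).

0.681

After 'positive': P(infected) = 0.8·0.6500 / (0.8·0.6500 + 0.45·0.3500) ≈ 0.7675
After 'negative': P(infected) = 0.2·0.7675 / (0.2·0.7675 + 0.55·0.2325) ≈ 0.5456
After 'positive': P(infected) = 0.8·0.5456 / (0.8·0.5456 + 0.45·0.4544) ≈ 0.6810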